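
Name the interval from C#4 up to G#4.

The letter names run C→G, a span of 4 letter steps, so the interval is some kind of fifth.
C# to G# is 7 semitones. A perfect fifth is 7, so 7 makes it perfect.

perfect fifth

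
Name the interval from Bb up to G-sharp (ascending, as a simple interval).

augmented sixth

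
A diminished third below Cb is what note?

A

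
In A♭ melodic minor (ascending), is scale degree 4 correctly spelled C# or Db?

Db

Each scale degree takes a distinct letter name. Degree 4 of a scale on A must use the letter D.
Db and C# are enharmonically the same pitch, but only Db uses the letter D, so it is the correct spelling here.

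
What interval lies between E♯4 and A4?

diminished fourth

The letter names run E→A, a span of 3 letter steps, so the interval is some kind of fourth.
E# to A is 4 semitones. A perfect fourth is 5, so 4 makes it diminished.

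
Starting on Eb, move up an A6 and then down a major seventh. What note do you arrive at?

D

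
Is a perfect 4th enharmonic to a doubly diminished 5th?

A perfect fourth spans 5 semitones; a doubly diminished fifth spans 5.
They are enharmonically equivalent.

Yes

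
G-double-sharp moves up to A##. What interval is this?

Counting letters G–A gives a second.
G##→A## = 2 semitones, exactly the major second.

major second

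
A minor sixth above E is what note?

C

E up a major sixth is C#, so the target letter is C.
From E, a minor sixth is 8 semitones up: C.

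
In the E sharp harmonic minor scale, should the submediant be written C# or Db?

C#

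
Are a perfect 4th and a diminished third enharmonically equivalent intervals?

No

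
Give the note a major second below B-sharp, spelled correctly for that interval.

A#

A second below B lands on the letter A.
A major second spans 2 semitones, so B# moves to pitch class 10. On the letter A that is A#.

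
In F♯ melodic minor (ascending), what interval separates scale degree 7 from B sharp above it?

Scale degree 7 of F# melodic minor (ascending) is E#.
E# up to B#: letters E→B make it a fifth; 7 semitones makes it perfect.

perfect fifth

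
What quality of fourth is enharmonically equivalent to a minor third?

A minor third spans 3 semitones.
A fourth spanning 3 semitones is doubly diminished (the perfect fourth is 5).

doubly diminished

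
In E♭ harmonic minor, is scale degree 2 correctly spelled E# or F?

F

Each scale degree takes a distinct letter name. Degree 2 of a scale on E must use the letter F.
F and E# are enharmonically the same pitch, but only F uses the letter F, so it is the correct spelling here.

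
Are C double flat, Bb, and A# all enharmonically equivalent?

Yes

Cbb is pitch class 10; Bb is pitch class 10; A# is pitch class 10.
All spellings map to pitch class 10, so they are enharmonically equivalent.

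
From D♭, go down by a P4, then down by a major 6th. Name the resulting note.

Cb

A perfect fourth down from Db is Ab (letter A, 5 semitones down).
A major sixth down from Ab is Cb (letter C, 9 semitones down).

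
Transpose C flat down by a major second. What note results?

Bbb

A second below C lands on the letter B.
A major second spans 2 semitones, so Cb moves to pitch class 9. On the letter B that is Bbb.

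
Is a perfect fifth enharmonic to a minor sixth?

No

A perfect fifth spans 7 semitones; a minor sixth spans 8.
The spans differ, so they are not enharmonic equivalents.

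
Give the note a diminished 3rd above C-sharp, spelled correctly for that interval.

C up a major third is E, so the target letter is E.
From C#, a diminished third is 2 semitones up: Eb.

Eb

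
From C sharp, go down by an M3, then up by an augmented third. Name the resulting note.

A major third down from C# is A (letter A, 4 semitones down).
An augmented third up from A is C## (letter C, 5 semitones up).

C##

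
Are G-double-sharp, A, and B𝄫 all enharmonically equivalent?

G## is pitch class 9; A is pitch class 9; Bbb is pitch class 9.
All spellings map to pitch class 9, so they are enharmonically equivalent.

Yes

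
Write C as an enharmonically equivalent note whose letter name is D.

C is pitch class 0. The letter D alone is pitch class 2.
To reach pitch class 0 from D requires an offset of -2 semitones, i.e. double flat: Dbb.

Dbb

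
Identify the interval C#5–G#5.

The letter names run C→G, a span of 4 letter steps, so the interval is some kind of fifth.
C# to G# is 7 semitones. A perfect fifth is 7, so 7 makes it perfect.

perfect fifth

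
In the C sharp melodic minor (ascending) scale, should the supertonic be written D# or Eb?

Each scale degree takes a distinct letter name. Degree 2 of a scale on C must use the letter D.
D# and Eb are enharmonically the same pitch, but only D# uses the letter D, so it is the correct spelling here.

D#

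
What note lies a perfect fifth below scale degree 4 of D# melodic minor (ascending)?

Scale degree 4 of D# melodic minor (ascending) is G#.
A perfect fifth (7 semitones) below G# lands on the letter C, giving C#.

C#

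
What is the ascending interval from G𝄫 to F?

Counting letters G–A–B–C–D–E–F gives a seventh.
Gbb→F = 12 semitones, 1 wider than the major seventh (11), so augmented.

augmented seventh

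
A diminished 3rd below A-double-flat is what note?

F

A third below A lands on the letter F.
A diminished third spans 2 semitones, so Abb moves to pitch class 5. On the letter F that is F.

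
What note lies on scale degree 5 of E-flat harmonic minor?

Bb

Degree 5 takes the letter 4 steps above E, which is B.
In harmonic minor, degree 5 sits 7 semitones above the tonic. Eb + 7 semitones is pitch class 10, spelled on B as Bb.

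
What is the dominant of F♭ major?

Cb

The Fb major scale runs Fb Gb Ab Bbb Cb Db Eb.
Degree 5 is Cb.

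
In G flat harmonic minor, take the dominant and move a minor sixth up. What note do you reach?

Bbb

The dominant of Gb harmonic minor is Db.
A minor sixth (8 semitones) above Db lands on the letter B, giving Bbb.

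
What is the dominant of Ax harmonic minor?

E##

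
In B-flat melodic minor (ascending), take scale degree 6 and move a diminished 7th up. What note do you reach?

Fb

Scale degree 6 of Bb melodic minor (ascending) is G.
A diminished seventh (9 semitones) above G lands on the letter F, giving Fb.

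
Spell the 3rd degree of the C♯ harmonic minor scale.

E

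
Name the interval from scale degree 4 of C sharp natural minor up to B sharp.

augmented fourth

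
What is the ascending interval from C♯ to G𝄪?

augmented fifth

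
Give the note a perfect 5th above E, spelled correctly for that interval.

B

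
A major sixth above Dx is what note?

A sixth above D lands on the letter B.
A major sixth spans 9 semitones, so D## moves to pitch class 1. On the letter B that is B##.

B##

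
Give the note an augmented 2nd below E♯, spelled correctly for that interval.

D

A second below E lands on the letter D.
An augmented second spans 3 semitones, so E# moves to pitch class 2. On the letter D that is D.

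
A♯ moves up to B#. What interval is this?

major second

The letter names run A→B, a span of 1 letter step, so the interval is some kind of second.
A# to B# is 2 semitones. A major second is 2, so 2 makes it major.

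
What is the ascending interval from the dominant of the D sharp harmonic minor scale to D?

diminished fourth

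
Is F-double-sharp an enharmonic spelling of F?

Two spellings are enharmonically equivalent only if they share a pitch class.
Here F## → 7, F → 5; 5 ≠ 7, so they are not.

No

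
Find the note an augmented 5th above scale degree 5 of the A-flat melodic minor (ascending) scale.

B

Scale degree 5 of Ab melodic minor (ascending) is Eb.
An augmented fifth (8 semitones) above Eb lands on the letter B, giving B.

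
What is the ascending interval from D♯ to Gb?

doubly diminished fourth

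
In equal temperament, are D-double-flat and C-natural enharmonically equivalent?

Yes

Dbb is pitch class 0; C is pitch class 0.
All spellings map to pitch class 0, so they are enharmonically equivalent.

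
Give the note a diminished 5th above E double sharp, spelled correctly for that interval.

B#

E up a perfect fifth is B, so the target letter is B.
From E##, a diminished fifth is 6 semitones up: B#.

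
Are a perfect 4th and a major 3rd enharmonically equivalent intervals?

No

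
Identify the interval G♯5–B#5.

major third

The letter names run G→B, a span of 2 letter steps, so the interval is some kind of third.
G# to B# is 4 semitones. A major third is 4, so 4 makes it major.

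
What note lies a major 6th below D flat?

Fb

A sixth below D lands on the letter F.
A major sixth spans 9 semitones, so Db moves to pitch class 4. On the letter F that is Fb.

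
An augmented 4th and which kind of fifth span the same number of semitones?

diminished

An augmented fourth spans 6 semitones.
A fifth spanning 6 semitones is diminished (the perfect fifth is 7).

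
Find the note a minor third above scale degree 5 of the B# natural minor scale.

A#

Scale degree 5 of B# natural minor is F##.
A minor third (3 semitones) above F## lands on the letter A, giving A#.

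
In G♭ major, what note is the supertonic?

Degree 2 takes the letter 1 step above G, which is A.
In major, degree 2 sits 2 semitones above the tonic. Gb + 2 semitones is pitch class 8, spelled on A as Ab.

Ab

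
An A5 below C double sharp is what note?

F#

A fifth below C lands on the letter F.
An augmented fifth spans 8 semitones, so C## moves to pitch class 6. On the letter F that is F#.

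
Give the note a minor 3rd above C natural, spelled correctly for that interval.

C up a major third is E, so the target letter is E.
From C, a minor third is 3 semitones up: Eb.

Eb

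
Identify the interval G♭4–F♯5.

Counting letters G–A–B–C–D–E–F gives a seventh.
Gb→F# = 12 semitones, 1 wider than the major seventh (11), so augmented.

augmented seventh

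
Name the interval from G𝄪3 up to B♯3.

The letter names run G→B, a span of 2 letter steps, so the interval is some kind of third.
G## to B# is 3 semitones. A major third is 4, so 3 makes it minor.

minor third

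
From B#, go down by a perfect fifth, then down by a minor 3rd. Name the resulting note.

A perfect fifth down from B# is E# (letter E, 7 semitones down).
A minor third down from E# is C## (letter C, 3 semitones down).

C##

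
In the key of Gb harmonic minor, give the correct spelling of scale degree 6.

Ebb

The Gb harmonic minor scale runs Gb Ab Bbb Cb Db Ebb F.
Degree 6 is Ebb.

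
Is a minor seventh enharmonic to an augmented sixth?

Yes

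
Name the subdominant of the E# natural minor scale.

A#

The E# natural minor scale runs E# F## G# A# B# C# D#.
Degree 4 is A#.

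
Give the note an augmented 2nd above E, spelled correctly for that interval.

F##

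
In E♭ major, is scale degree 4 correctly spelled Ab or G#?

Ab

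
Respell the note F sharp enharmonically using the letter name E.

E##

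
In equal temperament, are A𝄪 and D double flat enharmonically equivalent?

No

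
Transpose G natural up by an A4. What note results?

C#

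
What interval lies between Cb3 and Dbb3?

The letter names run C→D, a span of 1 letter step, so the interval is some kind of second.
Cb to Dbb is 1 semitone. A major second is 2, so 1 makes it minor.

minor second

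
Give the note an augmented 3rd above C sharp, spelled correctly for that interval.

E##

A third above C lands on the letter E.
An augmented third spans 5 semitones, so C# moves to pitch class 6. On the letter E that is E##.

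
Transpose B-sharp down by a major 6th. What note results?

B down a major sixth is D, so the target letter is D.
From B#, a major sixth is 9 semitones down: D#.

D#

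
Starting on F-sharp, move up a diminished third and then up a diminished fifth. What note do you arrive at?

Ebb

A diminished third up from F# is Ab (letter A, 2 semitones up).
A diminished fifth up from Ab is Ebb (letter E, 6 semitones up).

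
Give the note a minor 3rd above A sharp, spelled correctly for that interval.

C#

A third above A lands on the letter C.
A minor third spans 3 semitones, so A# moves to pitch class 1. On the letter C that is C#.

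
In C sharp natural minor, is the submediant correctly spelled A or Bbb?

A

Each scale degree takes a distinct letter name. Degree 6 of a scale on C must use the letter A.
A and Bbb are enharmonically the same pitch, but only A uses the letter A, so it is the correct spelling here.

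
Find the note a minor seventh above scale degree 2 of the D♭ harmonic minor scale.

Db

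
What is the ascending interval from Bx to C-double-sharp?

The letter names run B→C, a span of 1 letter step, so the interval is some kind of second.
B## to C## is 1 semitone. A major second is 2, so 1 makes it minor.

minor second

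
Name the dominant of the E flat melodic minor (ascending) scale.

The Eb melodic minor (ascending) scale runs Eb F Gb Ab Bb C D.
Degree 5 is Bb.

Bb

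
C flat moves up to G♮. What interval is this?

augmented fifth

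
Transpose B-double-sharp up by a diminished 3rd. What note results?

D#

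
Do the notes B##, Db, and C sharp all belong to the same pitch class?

B## = pitch class 1 and Db = pitch class 1 and C# = pitch class 1 — the same pitch class, so they are enharmonic equivalents.

Yes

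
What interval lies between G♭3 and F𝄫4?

diminished seventh

The letter names run G→F, a span of 6 letter steps, so the interval is some kind of seventh.
Gb to Fbb is 9 semitones. A major seventh is 11, so 9 makes it diminished.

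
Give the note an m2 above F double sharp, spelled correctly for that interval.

G#

A second above F lands on the letter G.
A minor second spans 1 semitone, so F## moves to pitch class 8. On the letter G that is G#.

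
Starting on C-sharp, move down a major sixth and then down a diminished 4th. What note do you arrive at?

B#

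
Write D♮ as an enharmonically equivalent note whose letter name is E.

Ebb

D is pitch class 2. The letter E alone is pitch class 4.
To reach pitch class 2 from E requires an offset of -2 semitones, i.e. double flat: Ebb.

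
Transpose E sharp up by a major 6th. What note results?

A sixth above E lands on the letter C.
A major sixth spans 9 semitones, so E# moves to pitch class 2. On the letter C that is C##.

C##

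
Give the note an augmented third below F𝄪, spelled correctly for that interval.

A third below F lands on the letter D.
An augmented third spans 5 semitones, so F## moves to pitch class 2. On the letter D that is D.

D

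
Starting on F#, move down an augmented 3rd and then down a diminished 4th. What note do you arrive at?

A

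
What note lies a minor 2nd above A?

A up a major second is B, so the target letter is B.
From A, a minor second is 1 semitone up: Bb.

Bb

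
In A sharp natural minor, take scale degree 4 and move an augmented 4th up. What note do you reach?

G##

Scale degree 4 of A# natural minor is D#.
An augmented fourth (6 semitones) above D# lands on the letter G, giving G##.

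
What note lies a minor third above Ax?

A up a major third is C#, so the target letter is C.
From A##, a minor third is 3 semitones up: C##.

C##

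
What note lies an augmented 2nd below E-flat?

Dbb

E down a major second is D, so the target letter is D.
From Eb, an augmented second is 3 semitones down: Dbb.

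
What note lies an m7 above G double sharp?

G up a major seventh is F#, so the target letter is F.
From G##, a minor seventh is 10 semitones up: F##.

F##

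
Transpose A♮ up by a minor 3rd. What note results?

C

A third above A lands on the letter C.
A minor third spans 3 semitones, so A moves to pitch class 0. On the letter C that is C.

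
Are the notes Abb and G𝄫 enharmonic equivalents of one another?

No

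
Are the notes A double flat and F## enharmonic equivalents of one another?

Yes

Abb = pitch class 7 and F## = pitch class 7 — the same pitch class, so they are enharmonic equivalents.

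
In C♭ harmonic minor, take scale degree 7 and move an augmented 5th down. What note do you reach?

Ebb

Scale degree 7 of Cb harmonic minor is Bb.
An augmented fifth (8 semitones) below Bb lands on the letter E, giving Ebb.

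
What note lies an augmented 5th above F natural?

A fifth above F lands on the letter C.
An augmented fifth spans 8 semitones, so F moves to pitch class 1. On the letter C that is C#.

C#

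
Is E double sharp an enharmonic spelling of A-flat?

No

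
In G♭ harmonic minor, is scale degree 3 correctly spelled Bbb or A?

Each scale degree takes a distinct letter name. Degree 3 of a scale on G must use the letter B.
Bbb and A are enharmonically the same pitch, but only Bbb uses the letter B, so it is the correct spelling here.

Bbb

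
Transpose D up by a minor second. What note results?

D up a major second is E, so the target letter is E.
From D, a minor second is 1 semitone up: Eb.

Eb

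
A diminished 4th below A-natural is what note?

A fourth below A lands on the letter E.
A diminished fourth spans 4 semitones, so A moves to pitch class 5. On the letter E that is E#.

E#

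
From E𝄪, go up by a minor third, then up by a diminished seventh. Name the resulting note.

F#

A minor third up from E## is G## (letter G, 3 semitones up).
A diminished seventh up from G## is F# (letter F, 9 semitones up).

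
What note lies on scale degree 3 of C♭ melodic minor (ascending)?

Ebb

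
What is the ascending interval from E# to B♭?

doubly diminished fifth

Counting letters E–F–G–A–B gives a fifth.
E#→Bb = 5 semitones, 2 narrower than the perfect fifth (7), so doubly diminished.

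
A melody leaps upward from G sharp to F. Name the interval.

The letter names run G→F, a span of 6 letter steps, so the interval is some kind of seventh.
G# to F is 9 semitones. A major seventh is 11, so 9 makes it diminished.

diminished seventh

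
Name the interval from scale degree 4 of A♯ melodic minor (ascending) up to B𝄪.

Scale degree 4 of A# melodic minor (ascending) is D#.
D# up to B##: letters D→B make it a sixth; 10 semitones makes it augmented.

augmented sixth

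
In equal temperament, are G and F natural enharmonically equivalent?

Two spellings are enharmonically equivalent only if they share a pitch class.
Here G → 7, F → 5; 5 ≠ 7, so they are not.

No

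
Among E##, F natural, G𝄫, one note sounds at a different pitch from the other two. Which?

In 12-tone equal temperament, enharmonic equivalents share a pitch class. E## is pitch class 6; F is pitch class 5; Gbb is pitch class 5.
F and Gbb share pitch class 5, while E## is pitch class 6.

E##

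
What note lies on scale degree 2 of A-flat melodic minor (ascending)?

Bb

Degree 2 takes the letter 1 step above A, which is B.
In melodic minor (ascending), degree 2 sits 2 semitones above the tonic. Ab + 2 semitones is pitch class 10, spelled on B as Bb.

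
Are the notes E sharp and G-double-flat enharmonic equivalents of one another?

E# = pitch class 5 and Gbb = pitch class 5 — the same pitch class, so they are enharmonic equivalents.

Yes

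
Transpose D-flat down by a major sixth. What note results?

Fb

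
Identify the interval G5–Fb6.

diminished seventh

Counting letters G–A–B–C–D–E–F gives a seventh.
G→Fb = 9 semitones, 2 narrower than the major seventh (11), so diminished.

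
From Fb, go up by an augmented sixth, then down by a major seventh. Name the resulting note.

An augmented sixth up from Fb is D (letter D, 10 semitones up).
A major seventh down from D is Eb (letter E, 11 semitones down).

Eb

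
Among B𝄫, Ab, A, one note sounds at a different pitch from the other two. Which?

Ab

In 12-tone equal temperament, enharmonic equivalents share a pitch class. Bbb is pitch class 9; Ab is pitch class 8; A is pitch class 9.
Bbb and A share pitch class 9, while Ab is pitch class 8.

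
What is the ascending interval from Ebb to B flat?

augmented fifth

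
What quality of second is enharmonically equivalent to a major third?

doubly augmented

A major third spans 4 semitones.
A second spanning 4 semitones is doubly augmented (the major second is 2).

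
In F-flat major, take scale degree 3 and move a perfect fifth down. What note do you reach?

Scale degree 3 of Fb major is Ab.
A perfect fifth (7 semitones) below Ab lands on the letter D, giving Db.

Db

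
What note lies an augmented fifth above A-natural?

E#

A up a perfect fifth is E, so the target letter is E.
From A, an augmented fifth is 8 semitones up: E#.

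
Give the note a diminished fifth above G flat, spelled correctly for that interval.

Dbb

A fifth above G lands on the letter D.
A diminished fifth spans 6 semitones, so Gb moves to pitch class 0. On the letter D that is Dbb.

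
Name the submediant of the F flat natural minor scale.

Dbb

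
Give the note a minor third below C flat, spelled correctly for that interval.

Ab

C down a major third is Ab, so the target letter is A.
From Cb, a minor third is 3 semitones down: Ab.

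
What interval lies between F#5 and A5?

minor third

The letter names run F→A, a span of 2 letter steps, so the interval is some kind of third.
F# to A is 3 semitones. A major third is 4, so 3 makes it minor.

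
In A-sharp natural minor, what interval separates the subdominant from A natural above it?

The subdominant of A# natural minor is D#.
D# up to A: letters D→A make it a fifth; 6 semitones makes it diminished.

diminished fifth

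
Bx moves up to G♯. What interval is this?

diminished sixth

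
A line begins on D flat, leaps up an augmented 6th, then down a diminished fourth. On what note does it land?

F##

An augmented sixth up from Db is B (letter B, 10 semitones up).
A diminished fourth down from B is F## (letter F, 4 semitones down).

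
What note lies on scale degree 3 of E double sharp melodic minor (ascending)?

G##

Degree 3 takes the letter 2 steps above E, which is G.
In melodic minor (ascending), degree 3 sits 3 semitones above the tonic. E## + 3 semitones is pitch class 9, spelled on G as G##.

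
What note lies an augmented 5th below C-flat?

A fifth below C lands on the letter F.
An augmented fifth spans 8 semitones, so Cb moves to pitch class 3. On the letter F that is Fbb.

Fbb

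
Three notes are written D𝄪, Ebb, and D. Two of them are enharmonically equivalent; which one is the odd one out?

D##

In 12-tone equal temperament, enharmonic equivalents share a pitch class. D## is pitch class 4; Ebb is pitch class 2; D is pitch class 2.
Ebb and D share pitch class 2, while D## is pitch class 4.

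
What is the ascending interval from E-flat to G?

The letter names run E→G, a span of 2 letter steps, so the interval is some kind of third.
Eb to G is 4 semitones. A major third is 4, so 4 makes it major.

major third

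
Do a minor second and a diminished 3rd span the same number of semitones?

No

A minor second spans 1 semitone; a diminished third spans 2.
The spans differ, so they are not enharmonic equivalents.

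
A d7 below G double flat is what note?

Ab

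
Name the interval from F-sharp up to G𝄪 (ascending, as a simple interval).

augmented second

Counting letters F–G gives a second.
F#→G## = 3 semitones, 1 wider than the major second (2), so augmented.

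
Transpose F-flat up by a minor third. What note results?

F up a major third is A, so the target letter is A.
From Fb, a minor third is 3 semitones up: Abb.

Abb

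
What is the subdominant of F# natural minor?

B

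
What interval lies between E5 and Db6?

diminished seventh

Counting letters E–F–G–A–B–C–D gives a seventh.
E→Db = 9 semitones, 2 narrower than the major seventh (11), so diminished.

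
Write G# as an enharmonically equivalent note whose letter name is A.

Plain A sits 1 semitone above G#, so on the letter A the same pitch needs a flat: Ab.

Ab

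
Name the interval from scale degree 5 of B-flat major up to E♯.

augmented seventh

Scale degree 5 of Bb major is F.
F up to E#: letters F→E make it a seventh; 12 semitones makes it augmented.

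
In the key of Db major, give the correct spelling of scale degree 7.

C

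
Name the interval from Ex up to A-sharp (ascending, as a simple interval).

Counting letters E–F–G–A gives a fourth.
E##→A# = 4 semitones, 1 narrower than the perfect fourth (5), so diminished.

diminished fourth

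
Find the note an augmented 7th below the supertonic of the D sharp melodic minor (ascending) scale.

The supertonic of D# melodic minor (ascending) is E#.
An augmented seventh (12 semitones) below E# lands on the letter F, giving F.

F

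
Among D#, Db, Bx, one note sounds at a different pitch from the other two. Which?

D#

In 12-tone equal temperament, enharmonic equivalents share a pitch class. D# is pitch class 3; Db is pitch class 1; B## is pitch class 1.
Db and B## share pitch class 1, while D# is pitch class 3.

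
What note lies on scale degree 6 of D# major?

B#

The D# major scale runs D# E# F## G# A# B# C##.
Degree 6 is B#.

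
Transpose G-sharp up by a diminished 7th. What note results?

F

A seventh above G lands on the letter F.
A diminished seventh spans 9 semitones, so G# moves to pitch class 5. On the letter F that is F.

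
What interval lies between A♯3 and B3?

Counting letters A–B gives a second.
A#→B = 1 semitone, 1 narrower than the major second (2), so minor.

minor second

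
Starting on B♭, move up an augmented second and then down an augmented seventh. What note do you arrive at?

Db

An augmented second up from Bb is C# (letter C, 3 semitones up).
An augmented seventh down from C# is Db (letter D, 12 semitones down).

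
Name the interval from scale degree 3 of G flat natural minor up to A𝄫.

minor seventh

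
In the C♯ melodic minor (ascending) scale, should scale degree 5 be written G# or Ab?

Each scale degree takes a distinct letter name. Degree 5 of a scale on C must use the letter G.
G# and Ab are enharmonically the same pitch, but only G# uses the letter G, so it is the correct spelling here.

G#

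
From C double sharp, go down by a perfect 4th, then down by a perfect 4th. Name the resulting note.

D##

A perfect fourth down from C## is G## (letter G, 5 semitones down).
A perfect fourth down from G## is D## (letter D, 5 semitones down).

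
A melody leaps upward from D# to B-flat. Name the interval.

The letter names run D→B, a span of 5 letter steps, so the interval is some kind of sixth.
D# to Bb is 7 semitones. A major sixth is 9, so 7 makes it diminished.

diminished sixth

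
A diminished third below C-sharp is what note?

A third below C lands on the letter A.
A diminished third spans 2 semitones, so C# moves to pitch class 11. On the letter A that is A##.

A##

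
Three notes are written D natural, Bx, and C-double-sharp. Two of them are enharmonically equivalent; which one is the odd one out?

B##

In 12-tone equal temperament, enharmonic equivalents share a pitch class. D is pitch class 2; B## is pitch class 1; C## is pitch class 2.
D and C## share pitch class 2, while B## is pitch class 1.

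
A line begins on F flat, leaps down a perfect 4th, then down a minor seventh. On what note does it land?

Db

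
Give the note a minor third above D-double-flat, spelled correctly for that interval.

D up a major third is F#, so the target letter is F.
From Dbb, a minor third is 3 semitones up: Fbb.

Fbb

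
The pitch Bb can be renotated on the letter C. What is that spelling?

Plain C sits 2 semitones above Bb, so on the letter C the same pitch needs a double flat: Cbb.

Cbb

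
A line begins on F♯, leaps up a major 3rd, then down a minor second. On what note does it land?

G##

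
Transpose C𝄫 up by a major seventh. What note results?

Bbb

A seventh above C lands on the letter B.
A major seventh spans 11 semitones, so Cbb moves to pitch class 9. On the letter B that is Bbb.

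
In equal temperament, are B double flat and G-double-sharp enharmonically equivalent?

Yes

Bbb = pitch class 9 and G## = pitch class 9 — the same pitch class, so they are enharmonic equivalents.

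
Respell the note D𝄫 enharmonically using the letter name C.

C

Dbb is pitch class 0. The letter C alone is pitch class 0.
Pitch class 0 on C needs no accidental: C.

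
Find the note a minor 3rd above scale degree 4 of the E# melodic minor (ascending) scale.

C#

Scale degree 4 of E# melodic minor (ascending) is A#.
A minor third (3 semitones) above A# lands on the letter C, giving C#.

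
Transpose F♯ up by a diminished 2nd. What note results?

Gb

F up a major second is G, so the target letter is G.
From F#, a diminished second is 0 semitones up: Gb.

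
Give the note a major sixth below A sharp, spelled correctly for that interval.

A down a major sixth is C, so the target letter is C.
From A#, a major sixth is 9 semitones down: C#.

C#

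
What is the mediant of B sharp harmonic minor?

Degree 3 takes the letter 2 steps above B, which is D.
In harmonic minor, degree 3 sits 3 semitones above the tonic. B# + 3 semitones is pitch class 3, spelled on D as D#.

D#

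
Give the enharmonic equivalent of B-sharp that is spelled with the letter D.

B# is pitch class 0. The letter D alone is pitch class 2.
To reach pitch class 0 from D requires an offset of -2 semitones, i.e. double flat: Dbb.

Dbb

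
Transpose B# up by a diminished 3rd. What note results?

D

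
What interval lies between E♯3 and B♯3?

perfect fifth

The letter names run E→B, a span of 4 letter steps, so the interval is some kind of fifth.
E# to B# is 7 semitones. A perfect fifth is 7, so 7 makes it perfect.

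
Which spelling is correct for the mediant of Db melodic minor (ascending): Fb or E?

Fb

Each scale degree takes a distinct letter name. Degree 3 of a scale on D must use the letter F.
Fb and E are enharmonically the same pitch, but only Fb uses the letter F, so it is the correct spelling here.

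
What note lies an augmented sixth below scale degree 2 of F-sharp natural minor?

Bb

Scale degree 2 of F# natural minor is G#.
An augmented sixth (10 semitones) below G# lands on the letter B, giving Bb.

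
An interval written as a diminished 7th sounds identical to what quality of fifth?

A diminished seventh spans 9 semitones.
A fifth spanning 9 semitones is doubly augmented (the perfect fifth is 7).

doubly augmented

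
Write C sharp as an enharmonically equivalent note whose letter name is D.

Db

Plain D sits 1 semitone above C#, so on the letter D the same pitch needs a flat: Db.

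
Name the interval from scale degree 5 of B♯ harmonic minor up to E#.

minor seventh

Scale degree 5 of B# harmonic minor is F##.
F## up to E#: letters F→E make it a seventh; 10 semitones makes it minor.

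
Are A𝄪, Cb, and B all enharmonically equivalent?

Yes

A## is pitch class 11; Cb is pitch class 11; B is pitch class 11.
All spellings map to pitch class 11, so they are enharmonically equivalent.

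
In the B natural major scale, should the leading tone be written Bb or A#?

A#

Each scale degree takes a distinct letter name. Degree 7 of a scale on B must use the letter A.
A# and Bb are enharmonically the same pitch, but only A# uses the letter A, so it is the correct spelling here.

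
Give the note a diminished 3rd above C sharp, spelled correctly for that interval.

C up a major third is E, so the target letter is E.
From C#, a diminished third is 2 semitones up: Eb.

Eb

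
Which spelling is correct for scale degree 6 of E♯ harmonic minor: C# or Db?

Each scale degree takes a distinct letter name. Degree 6 of a scale on E must use the letter C.
C# and Db are enharmonically the same pitch, but only C# uses the letter C, so it is the correct spelling here.

C#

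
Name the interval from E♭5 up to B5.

augmented fifth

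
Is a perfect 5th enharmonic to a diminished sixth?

A perfect fifth spans 7 semitones; a diminished sixth spans 7.
They are enharmonically equivalent.

Yes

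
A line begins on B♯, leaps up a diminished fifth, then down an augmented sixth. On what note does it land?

Ab

A diminished fifth up from B# is F# (letter F, 6 semitones up).
An augmented sixth down from F# is Ab (letter A, 10 semitones down).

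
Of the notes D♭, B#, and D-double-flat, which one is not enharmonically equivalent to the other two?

In 12-tone equal temperament, enharmonic equivalents share a pitch class. Db is pitch class 1; B# is pitch class 0; Dbb is pitch class 0.
B# and Dbb share pitch class 0, while Db is pitch class 1.

Db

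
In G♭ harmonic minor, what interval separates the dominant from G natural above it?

The dominant of Gb harmonic minor is Db.
Db up to G: letters D→G make it a fourth; 6 semitones makes it augmented.

augmented fourth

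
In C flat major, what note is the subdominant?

Fb

Degree 4 takes the letter 3 steps above C, which is F.
In major, degree 4 sits 5 semitones above the tonic. Cb + 5 semitones is pitch class 4, spelled on F as Fb.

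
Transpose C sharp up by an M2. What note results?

D#

A second above C lands on the letter D.
A major second spans 2 semitones, so C# moves to pitch class 3. On the letter D that is D#.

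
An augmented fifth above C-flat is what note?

A fifth above C lands on the letter G.
An augmented fifth spans 8 semitones, so Cb moves to pitch class 7. On the letter G that is G.

G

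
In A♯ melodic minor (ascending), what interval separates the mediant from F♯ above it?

The mediant of A# melodic minor (ascending) is C#.
C# up to F#: letters C→F make it a fourth; 5 semitones makes it perfect.

perfect fourth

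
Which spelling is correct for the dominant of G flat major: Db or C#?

Db

Each scale degree takes a distinct letter name. Degree 5 of a scale on G must use the letter D.
Db and C# are enharmonically the same pitch, but only Db uses the letter D, so it is the correct spelling here.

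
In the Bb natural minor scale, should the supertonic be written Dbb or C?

C

Each scale degree takes a distinct letter name. Degree 2 of a scale on B must use the letter C.
C and Dbb are enharmonically the same pitch, but only C uses the letter C, so it is the correct spelling here.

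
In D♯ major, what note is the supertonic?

E#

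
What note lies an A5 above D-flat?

A

D up a perfect fifth is A, so the target letter is A.
From Db, an augmented fifth is 8 semitones up: A.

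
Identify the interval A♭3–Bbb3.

minor second

Counting letters A–B gives a second.
Ab→Bbb = 1 semitone, 1 narrower than the major second (2), so minor.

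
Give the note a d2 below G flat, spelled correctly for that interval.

F#

G down a major second is F, so the target letter is F.
From Gb, a diminished second is 0 semitones down: F#.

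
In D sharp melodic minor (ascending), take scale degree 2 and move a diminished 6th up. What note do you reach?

C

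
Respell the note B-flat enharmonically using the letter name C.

Cbb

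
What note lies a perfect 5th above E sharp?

B#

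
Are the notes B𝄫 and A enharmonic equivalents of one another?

Yes

Bbb is pitch class 9; A is pitch class 9.
All spellings map to pitch class 9, so they are enharmonically equivalent.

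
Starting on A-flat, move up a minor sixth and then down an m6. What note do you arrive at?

A minor sixth up from Ab is Fb (letter F, 8 semitones up).
A minor sixth down from Fb is Ab (letter A, 8 semitones down).

Ab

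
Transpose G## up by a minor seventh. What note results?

F##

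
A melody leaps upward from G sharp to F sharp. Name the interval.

minor seventh

Counting letters G–A–B–C–D–E–F gives a seventh.
G#→F# = 10 semitones, 1 narrower than the major seventh (11), so minor.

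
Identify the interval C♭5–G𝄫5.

diminished fifth

Counting letters C–D–E–F–G gives a fifth.
Cb→Gbb = 6 semitones, 1 narrower than the perfect fifth (7), so diminished.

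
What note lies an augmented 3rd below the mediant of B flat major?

Bbb

The mediant of Bb major is D.
An augmented third (5 semitones) below D lands on the letter B, giving Bbb.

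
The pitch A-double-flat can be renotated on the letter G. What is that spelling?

G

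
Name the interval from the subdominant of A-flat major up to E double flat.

minor second

The subdominant of Ab major is Db.
Db up to Ebb: letters D→E make it a second; 1 semitone makes it minor.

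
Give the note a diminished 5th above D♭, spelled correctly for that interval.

A fifth above D lands on the letter A.
A diminished fifth spans 6 semitones, so Db moves to pitch class 7. On the letter A that is Abb.

Abb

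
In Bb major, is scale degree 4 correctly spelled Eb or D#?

Each scale degree takes a distinct letter name. Degree 4 of a scale on B must use the letter E.
Eb and D# are enharmonically the same pitch, but only Eb uses the letter E, so it is the correct spelling here.

Eb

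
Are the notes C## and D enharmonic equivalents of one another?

Yes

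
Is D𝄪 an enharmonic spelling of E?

Yes

D## is pitch class 4; E is pitch class 4.
All spellings map to pitch class 4, so they are enharmonically equivalent.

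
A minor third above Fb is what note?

Abb

F up a major third is A, so the target letter is A.
From Fb, a minor third is 3 semitones up: Abb.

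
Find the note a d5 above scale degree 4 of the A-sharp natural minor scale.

Scale degree 4 of A# natural minor is D#.
A diminished fifth (6 semitones) above D# lands on the letter A, giving A.

A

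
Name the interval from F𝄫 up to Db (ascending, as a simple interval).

The letter names run F→D, a span of 5 letter steps, so the interval is some kind of sixth.
Fbb to Db is 10 semitones. A major sixth is 9, so 10 makes it augmented.

augmented sixth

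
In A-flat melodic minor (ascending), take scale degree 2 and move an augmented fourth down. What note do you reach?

Fb

Scale degree 2 of Ab melodic minor (ascending) is Bb.
An augmented fourth (6 semitones) below Bb lands on the letter F, giving Fb.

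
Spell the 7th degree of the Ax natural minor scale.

G##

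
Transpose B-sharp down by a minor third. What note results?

G##

A third below B lands on the letter G.
A minor third spans 3 semitones, so B# moves to pitch class 9. On the letter G that is G##.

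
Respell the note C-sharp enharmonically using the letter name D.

Db

Plain D sits 1 semitone above C#, so on the letter D the same pitch needs a flat: Db.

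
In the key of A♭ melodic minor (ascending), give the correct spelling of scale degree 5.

Degree 5 takes the letter 4 steps above A, which is E.
In melodic minor (ascending), degree 5 sits 7 semitones above the tonic. Ab + 7 semitones is pitch class 3, spelled on E as Eb.

Eb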